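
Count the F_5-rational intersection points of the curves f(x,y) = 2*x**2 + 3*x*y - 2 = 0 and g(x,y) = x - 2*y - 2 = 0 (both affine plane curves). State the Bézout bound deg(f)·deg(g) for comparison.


Common zeros: ∅; count = 0; Bézout bound = 2.

deg(f) = 2, deg(g) = 1, so Bézout bound = 2.
Scan x ∈ F_5. For each x, list the y ∈ F_5 with f(x, y) ≡ 0 and those with g(x, y) ≡ 0 (mod 5); the common zeros in that column are the intersection.
  x = 0: f ≡ 0 at y ∈ ∅; g ≡ 0 at y ∈ {4}; common: ∅.
  x = 1: f ≡ 0 at y ∈ {0}; g ≡ 0 at y ∈ {2}; common: ∅.
  x = 2: f ≡ 0 at y ∈ {4}; g ≡ 0 at y ∈ {0}; common: ∅.
  x = 3: f ≡ 0 at y ∈ {1}; g ≡ 0 at y ∈ {3}; common: ∅.
  x = 4: f ≡ 0 at y ∈ {0}; g ≡ 0 at y ∈ {1}; common: ∅.
Collecting: common zeros = ∅, so the count is 0.
Comparison with the Bézout bound: 0 ≤ 2 = deg(f)·deg(g), as expected for curves with no common component (the affine F_5-count falls short of the bound because intersections may lie at infinity, over extension fields, or carry multiplicity).


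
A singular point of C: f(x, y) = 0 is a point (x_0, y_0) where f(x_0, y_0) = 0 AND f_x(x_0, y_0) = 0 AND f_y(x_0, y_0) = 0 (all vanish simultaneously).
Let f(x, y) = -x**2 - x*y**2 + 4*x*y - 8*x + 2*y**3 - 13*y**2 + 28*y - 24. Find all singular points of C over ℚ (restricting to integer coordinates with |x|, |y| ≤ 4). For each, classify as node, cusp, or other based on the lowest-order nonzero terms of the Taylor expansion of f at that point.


Singular points: {(-2, 2)}; classification: node.

Compute partial derivatives:
  f_x = -2*x - y**2 + 4*y - 8.
  f_y = -2*x*y + 4*x + 6*y**2 - 26*y + 28.
Scan x_0 ∈ {−4, ..., 4}. For each x_0, f_y(x_0, y) is a polynomial in y; find its integer roots y ∈ {−4, ..., 4}, then test f_x and f at those candidates.
  x = -4: f_y(-4, y) = 6*y**2 - 18*y + 12; vanishes at y ∈ {1, 2}. (-4, 1): f_x = 3 ≠ 0; (-4, 2): f_x = 4 ≠ 0.
  x = -3: f_y(-3, y) = 6*y**2 - 20*y + 16; vanishes at y ∈ {2}. (-3, 2): f_x = 2 ≠ 0.
  x = -2: f_y(-2, y) = 6*y**2 - 22*y + 20; vanishes at y ∈ {2}. (-2, 2): f_x = 0, f = 0 — SINGULAR.
  x = -1: f_y(-1, y) = 6*y**2 - 24*y + 24; vanishes at y ∈ {2}. (-1, 2): f_x = -2 ≠ 0.
  x = 0: f_y(0, y) = 6*y**2 - 26*y + 28; vanishes at y ∈ {2}. (0, 2): f_x = -4 ≠ 0.
  x = 1: f_y(1, y) = 6*y**2 - 28*y + 32; vanishes at y ∈ {2}. (1, 2): f_x = -6 ≠ 0.
  x = 2: f_y(2, y) = 6*y**2 - 30*y + 36; vanishes at y ∈ {2, 3}. (2, 2): f_x = -8 ≠ 0; (2, 3): f_x = -9 ≠ 0.
  x = 3: f_y(3, y) = 6*y**2 - 32*y + 40; vanishes at y ∈ {2}. (3, 2): f_x = -10 ≠ 0.
  x = 4: f_y(4, y) = 6*y**2 - 34*y + 44; vanishes at y ∈ {2}. (4, 2): f_x = -12 ≠ 0.
Only singular point on the grid: (-2, 2).
Classify: substitute x = -2 + u, y = 2 + v and expand: f = -u**2 - u*v**2 + 2*v**3 + v**2.
No constant or linear terms (consistent with a singular point). Quadratic part: -u**2 + v**2. Cubic part: -u*v**2 + 2*v**3.
The quadratic part v**2 - u**2 = (v − u)(v + u) splits into two distinct linear factors, so there are two distinct tangent lines y − 2 = ±(x − -2) — this is a node (ordinary double point).
Classification: node.


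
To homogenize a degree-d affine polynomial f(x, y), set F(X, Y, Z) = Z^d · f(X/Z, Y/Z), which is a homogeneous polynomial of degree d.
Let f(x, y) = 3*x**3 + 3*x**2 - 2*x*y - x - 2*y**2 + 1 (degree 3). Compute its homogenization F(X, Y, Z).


F(X, Y, Z) = 3*X**3 + 3*X**2*Z - 2*X*Y*Z - X*Z**2 - 2*Y**2*Z + Z**3

deg(f) = 3.
Substitute x = X/Z, y = Y/Z into f, then multiply by Z^3.
  monomial 3·x^3·y^0 ↦ 3·X^3·Y^0·Z^0.
  monomial 3·x^2·y^0 ↦ 3·X^2·Y^0·Z^1.
  monomial -2·x^1·y^1 ↦ -2·X^1·Y^1·Z^1.
  monomial -1·x^1·y^0 ↦ -1·X^1·Y^0·Z^2.
  monomial -2·x^0·y^2 ↦ -2·X^0·Y^2·Z^1.
  monomial 1·x^0·y^0 ↦ 1·X^0·Y^0·Z^3.
Collecting: F(X, Y, Z) = 3*X**3 + 3*X**2*Z - 2*X*Y*Z - X*Z**2 - 2*Y**2*Z + Z**3.


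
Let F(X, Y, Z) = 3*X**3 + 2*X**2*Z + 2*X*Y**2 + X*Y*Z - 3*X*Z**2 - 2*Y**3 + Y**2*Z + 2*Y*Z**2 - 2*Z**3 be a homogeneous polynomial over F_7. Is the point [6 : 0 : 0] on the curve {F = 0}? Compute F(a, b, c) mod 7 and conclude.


F(6,0,0) ≡ 4 (mod 7); P is NOT on the curve.

Evaluate F(6, 0, 0) term-by-term (mod 7).
  3*X**3 ↦ 3·216·1·1 = 648
  2*X**2*Z ↦ 2·36·1·0 = 0
  2*X*Y**2 ↦ 2·6·0·1 = 0
  X*Y*Z ↦ 1·6·0·0 = 0
  -3*X*Z**2 ↦ -3·6·1·0 = 0
  -2*Y**3 ↦ -2·1·0·1 = 0
  Y**2*Z ↦ 1·1·0·0 = 0
  2*Y*Z**2 ↦ 2·1·0·0 = 0
  -2*Z**3 ↦ -2·1·1·0 = 0
Sum: F(6, 0, 0) = (648) + (0) + (0) + (0) + (0) + (0) + (0) + (0) + (0) = 648.
Reducing mod 7: 648 ≡ 4 (mod 7).
Since F(a, b, c) ≡ 4 ≠ 0 (mod 7), P does NOT lie on the curve.


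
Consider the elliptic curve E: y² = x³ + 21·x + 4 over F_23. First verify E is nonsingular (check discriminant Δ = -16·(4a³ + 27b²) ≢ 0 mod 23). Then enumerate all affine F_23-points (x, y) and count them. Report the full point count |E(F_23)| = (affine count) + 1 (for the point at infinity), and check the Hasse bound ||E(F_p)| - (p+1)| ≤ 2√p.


Affine points = {(0, 2), (0, 21), (1, 7), (1, 16), (2, 10), (2, 13), (3, 5), (3, 18), (5, 2), (5, 21), (6, 1), (6, 22), (9, 5), (9, 18), (10, 8), (10, 15), (11, 5), (11, 18), (12, 11), (12, 12), (13, 6), (13, 17), (14, 11), (14, 12), (18, 2), (18, 21), (20, 11), (20, 12), (21, 0)}; affine count = 29; |E(F_23)| = 30.

Discriminant check: Δ ∝ 4a³ + 27b² = 4·21³ + 27·4² = 4·9261 + 27·16 ≡ 9 (mod 23). Nonzero ⇒ E is nonsingular.
For each x ∈ F_23, compute rhs = x³ + 21·x + 4 mod 23, then count y ∈ F_23 with y² ≡ rhs.
  x = 0: rhs = 4, matching y values: 2, 21 (2 points).
  x = 1: rhs = 3, matching y values: 7, 16 (2 points).
  x = 2: rhs = 8, matching y values: 10, 13 (2 points).
  x = 3: rhs = 2, matching y values: 5, 18 (2 points).
  x = 4: rhs = 14, matching y values: none (0 points).
  x = 5: rhs = 4, matching y values: 2, 21 (2 points).
  x = 6: rhs = 1, matching y values: 1, 22 (2 points).
  x = 7: rhs = 11, matching y values: none (0 points).
  x = 8: rhs = 17, matching y values: none (0 points).
  x = 9: rhs = 2, matching y values: 5, 18 (2 points).
  x = 10: rhs = 18, matching y values: 8, 15 (2 points).
  x = 11: rhs = 2, matching y values: 5, 18 (2 points).
  x = 12: rhs = 6, matching y values: 11, 12 (2 points).
  x = 13: rhs = 13, matching y values: 6, 17 (2 points).
  x = 14: rhs = 6, matching y values: 11, 12 (2 points).
  x = 15: rhs = 14, matching y values: none (0 points).
  x = 16: rhs = 20, matching y values: none (0 points).
  x = 17: rhs = 7, matching y values: none (0 points).
  x = 18: rhs = 4, matching y values: 2, 21 (2 points).
  x = 19: rhs = 17, matching y values: none (0 points).
  x = 20: rhs = 6, matching y values: 11, 12 (2 points).
  x = 21: rhs = 0, matching y values: 0 (1 points).
  x = 22: rhs = 5, matching y values: none (0 points).
Total affine count: 29.
Full point count |E(F_23)| = 29 + 1 = 30.
Hasse bound: |30 − (23+1)| = |6| = 6 ≤ 2√23 ≈ 9.5917 ✓.


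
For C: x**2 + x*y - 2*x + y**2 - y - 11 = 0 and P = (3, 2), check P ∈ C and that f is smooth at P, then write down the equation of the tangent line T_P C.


Tangent line at P: 6*x + 6*y - 30 = 0.

Step 1: f(3, 2) = 0, so P lies on C.
Step 2: partial derivatives
  f_x(x, y) = 2*x + y - 2, f_y(x, y) = x + 2*y - 1.
  f_x(P) = 6, f_y(P) = 6 (gradient nonzero, so P is smooth).
Step 3: tangent line at P: 6·(x − 3) + 6·(y − 2) = 0.
Expanding: 6*x + 6*y - 30 = 0.


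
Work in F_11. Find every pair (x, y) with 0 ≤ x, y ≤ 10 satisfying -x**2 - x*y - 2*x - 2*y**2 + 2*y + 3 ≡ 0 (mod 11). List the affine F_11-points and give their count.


Affine F_11-points: {(1, 0), (1, 6), (2, 5), (2, 6), (3, 2), (3, 3), (4, 2), (4, 8), (8, 0), (8, 8)}; count = 10.

For each of the 121 pairs (x, y) ∈ F_11², evaluate f(x, y) mod 11. Record the zeros.
  x = 0: [0↦3, 1↦3, 2↦10, 3↦2, 4↦1, 5↦7, 6↦9, 7↦7, 8↦1, 9↦2, 10↦10]  zeros at y ∈ ∅
  x = 1: [0↦0, 1↦10, 2↦5, 3↦7, 4↦5, 5↦10, 6↦0, 7↦8, 8↦1, 9↦1, 10↦8]  zeros at y ∈ {0, 6}
  x = 2: [0↦6, 1↦4, 2↦9, 3↦10, 4↦7, 5↦0, 6↦0, 7↦7, 8↦10, 9↦9, 10↦4]  zeros at y ∈ {5, 6}
  x = 3: [0↦10, 1↦7, 2↦0, 3↦0, 4↦7, 5↦10, 6↦9, 7↦4, 8↦6, 9↦4, 10↦9]  zeros at y ∈ {2, 3}
  x = 4: [0↦1, 1↦8, 2↦0, 3↦10, 4↦5, 5↦7, 6↦5, 7↦10, 8↦0, 9↦8, 10↦1]  zeros at y ∈ {2, 8}
  x = 5: [0↦1, 1↦7, 2↦9, 3↦7, 4↦1, 5↦2, 6↦10, 7↦3, 8↦3, 9↦10, 10↦2]  zeros at y ∈ ∅
  x = 6: [0↦10, 1↦4, 2↦5, 3↦2, 4↦6, 5↦6, 6↦2, 7↦5, 8↦4, 9↦10, 10↦1]  zeros at y ∈ ∅
  x = 7: [0↦6, 1↦10, 2↦10, 3↦6, 4↦9, 5↦8, 6↦3, 7↦5, 8↦3, 9↦8, 10↦9]  zeros at y ∈ ∅
  x = 8: [0↦0, 1↦3, 2↦2, 3↦8, 4↦10, 5↦8, 6↦2, 7↦3, 8↦0, 9↦4, 10↦4]  zeros at y ∈ {0, 8}
  x = 9: [0↦3, 1↦5, 2↦3, 3↦8, 4↦9, 5↦6, 6↦10, 7↦10, 8↦6, 9↦9, 10↦8]  zeros at y ∈ ∅
  x = 10: [0↦4, 1↦5, 2↦2, 3↦6, 4↦6, 5↦2, 6↦5, 7↦4, 8↦10, 9↦1, 10↦10]  zeros at y ∈ ∅
Collecting zeros: affine points = {(1, 0), (1, 6), (2, 5), (2, 6), (3, 2), (3, 3), (4, 2), (4, 8), (8, 0), (8, 8)}.
Total count |C(F_11)_aff| = 10.


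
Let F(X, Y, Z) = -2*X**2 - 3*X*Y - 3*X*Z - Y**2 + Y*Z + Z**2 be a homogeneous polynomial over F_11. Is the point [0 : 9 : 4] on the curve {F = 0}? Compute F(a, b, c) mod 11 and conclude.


F(0,9,4) ≡ 4 (mod 11); P is NOT on the curve.

Evaluate F(0, 9, 4) term-by-term (mod 11).
  -2*X**2 ↦ -2·0·1·1 = 0
  -3*X*Y ↦ -3·0·9·1 = 0
  -3*X*Z ↦ -3·0·1·4 = 0
  -Y**2 ↦ -1·1·81·1 = -81
  Y*Z ↦ 1·1·9·4 = 36
  Z**2 ↦ 1·1·1·16 = 16
Sum: F(0, 9, 4) = (0) + (0) + (0) + (-81) + (36) + (16) = -29.
Reducing mod 11: -29 ≡ 4 (mod 11).
Since F(a, b, c) ≡ 4 ≠ 0 (mod 11), P does NOT lie on the curve.


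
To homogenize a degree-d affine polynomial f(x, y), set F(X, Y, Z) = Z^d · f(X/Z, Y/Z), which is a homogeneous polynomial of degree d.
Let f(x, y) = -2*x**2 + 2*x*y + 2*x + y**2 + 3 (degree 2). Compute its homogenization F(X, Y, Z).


F(X, Y, Z) = -2*X**2 + 2*X*Y + 2*X*Z + Y**2 + 3*Z**2

deg(f) = 2.
Substitute x = X/Z, y = Y/Z into f, then multiply by Z^2.
  monomial -2·x^2·y^0 ↦ -2·X^2·Y^0·Z^0.
  monomial 2·x^1·y^1 ↦ 2·X^1·Y^1·Z^0.
  monomial 2·x^1·y^0 ↦ 2·X^1·Y^0·Z^1.
  monomial 1·x^0·y^2 ↦ 1·X^0·Y^2·Z^0.
  monomial 3·x^0·y^0 ↦ 3·X^0·Y^0·Z^2.
Collecting: F(X, Y, Z) = -2*X**2 + 2*X*Y + 2*X*Z + Y**2 + 3*Z**2.


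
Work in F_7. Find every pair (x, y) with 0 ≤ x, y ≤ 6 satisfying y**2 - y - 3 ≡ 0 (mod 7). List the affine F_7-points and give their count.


Affine F_7-points: ∅; count = 0.

For each of the 49 pairs (x, y) ∈ F_7², evaluate f(x, y) mod 7. Record the zeros.
  x = 0: [0↦4, 1↦4, 2↦6, 3↦3, 4↦2, 5↦3, 6↦6]  zeros at y ∈ ∅
  x = 1: [0↦4, 1↦4, 2↦6, 3↦3, 4↦2, 5↦3, 6↦6]  zeros at y ∈ ∅
  x = 2: [0↦4, 1↦4, 2↦6, 3↦3, 4↦2, 5↦3, 6↦6]  zeros at y ∈ ∅
  x = 3: [0↦4, 1↦4, 2↦6, 3↦3, 4↦2, 5↦3, 6↦6]  zeros at y ∈ ∅
  x = 4: [0↦4, 1↦4, 2↦6, 3↦3, 4↦2, 5↦3, 6↦6]  zeros at y ∈ ∅
  x = 5: [0↦4, 1↦4, 2↦6, 3↦3, 4↦2, 5↦3, 6↦6]  zeros at y ∈ ∅
  x = 6: [0↦4, 1↦4, 2↦6, 3↦3, 4↦2, 5↦3, 6↦6]  zeros at y ∈ ∅
Collecting zeros: affine points = ∅.
Total count |C(F_7)_aff| = 0.


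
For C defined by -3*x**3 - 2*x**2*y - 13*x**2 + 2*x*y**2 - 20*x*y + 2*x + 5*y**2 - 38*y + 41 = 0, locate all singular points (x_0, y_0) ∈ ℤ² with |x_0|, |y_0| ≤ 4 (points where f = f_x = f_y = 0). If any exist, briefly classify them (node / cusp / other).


Singular points: {(-2, 3)}; classification: node.

Compute partial derivatives:
  f_x = -9*x**2 - 4*x*y - 26*x + 2*y**2 - 20*y + 2.
  f_y = -2*x**2 + 4*x*y - 20*x + 10*y - 38.
Scan x_0 ∈ {−4, ..., 4}. For each x_0, f_y(x_0, y) is a polynomial in y; find its integer roots y ∈ {−4, ..., 4}, then test f_x and f at those candidates.
  x = -4: f_y(-4, y) = 10 - 6*y; no integer root y with |y| ≤ 4.
  x = -3: f_y(-3, y) = 4 - 2*y; vanishes at y ∈ {2}. (-3, 2): f_x = -9 ≠ 0.
  x = -2: f_y(-2, y) = 2*y - 6; vanishes at y ∈ {3}. (-2, 3): f_x = 0, f = 0 — SINGULAR.
  x = -1: f_y(-1, y) = 6*y - 20; no integer root y with |y| ≤ 4.
  x = 0: f_y(0, y) = 10*y - 38; no integer root y with |y| ≤ 4.
  x = 1: f_y(1, y) = 14*y - 60; no integer root y with |y| ≤ 4.
  x = 2: f_y(2, y) = 18*y - 86; no integer root y with |y| ≤ 4.
  x = 3: f_y(3, y) = 22*y - 116; no integer root y with |y| ≤ 4.
  x = 4: f_y(4, y) = 26*y - 150; no integer root y with |y| ≤ 4.
Only singular point on the grid: (-2, 3).
Classify: substitute x = -2 + u, y = 3 + v and expand: f = -3*u**3 - 2*u**2*v - u**2 + 2*u*v**2 + v**2.
No constant or linear terms (consistent with a singular point). Quadratic part: -u**2 + v**2. Cubic part: -3*u**3 - 2*u**2*v + 2*u*v**2.
The quadratic part v**2 - u**2 = (v − u)(v + u) splits into two distinct linear factors, so there are two distinct tangent lines y − 3 = ±(x − -2) — this is a node (ordinary double point).
Classification: node.


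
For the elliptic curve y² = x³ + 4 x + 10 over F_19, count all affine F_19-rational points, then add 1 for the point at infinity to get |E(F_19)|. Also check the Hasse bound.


Affine points = {(2, 8), (2, 11), (3, 7), (3, 12), (7, 1), (7, 18), (10, 9), (10, 10), (11, 6), (11, 13), (12, 0), (13, 6), (13, 13), (14, 6), (14, 13), (15, 5), (15, 14), (16, 3), (16, 16), (18, 9), (18, 10)}; affine count = 21; |E(F_19)| = 22.

Discriminant check: Δ ∝ 4a³ + 27b² = 4·4³ + 27·10² = 4·64 + 27·100 ≡ 11 (mod 19). Nonzero ⇒ E is nonsingular.
For each x ∈ F_19, compute rhs = x³ + 4·x + 10 mod 19, then count y ∈ F_19 with y² ≡ rhs.
  x = 0: rhs = 10, matching y values: none (0 points).
  x = 1: rhs = 15, matching y values: none (0 points).
  x = 2: rhs = 7, matching y values: 8, 11 (2 points).
  x = 3: rhs = 11, matching y values: 7, 12 (2 points).
  x = 4: rhs = 14, matching y values: none (0 points).
  x = 5: rhs = 3, matching y values: none (0 points).
  x = 6: rhs = 3, matching y values: none (0 points).
  x = 7: rhs = 1, matching y values: 1, 18 (2 points).
  x = 8: rhs = 3, matching y values: none (0 points).
  x = 9: rhs = 15, matching y values: none (0 points).
  x = 10: rhs = 5, matching y values: 9, 10 (2 points).
  x = 11: rhs = 17, matching y values: 6, 13 (2 points).
  x = 12: rhs = 0, matching y values: 0 (1 points).
  x = 13: rhs = 17, matching y values: 6, 13 (2 points).
  x = 14: rhs = 17, matching y values: 6, 13 (2 points).
  x = 15: rhs = 6, matching y values: 5, 14 (2 points).
  x = 16: rhs = 9, matching y values: 3, 16 (2 points).
  x = 17: rhs = 13, matching y values: none (0 points).
  x = 18: rhs = 5, matching y values: 9, 10 (2 points).
Total affine count: 21.
Full point count |E(F_19)| = 21 + 1 = 22.
Hasse bound: |22 − (19+1)| = |2| = 2 ≤ 2√19 ≈ 8.7178 ✓.


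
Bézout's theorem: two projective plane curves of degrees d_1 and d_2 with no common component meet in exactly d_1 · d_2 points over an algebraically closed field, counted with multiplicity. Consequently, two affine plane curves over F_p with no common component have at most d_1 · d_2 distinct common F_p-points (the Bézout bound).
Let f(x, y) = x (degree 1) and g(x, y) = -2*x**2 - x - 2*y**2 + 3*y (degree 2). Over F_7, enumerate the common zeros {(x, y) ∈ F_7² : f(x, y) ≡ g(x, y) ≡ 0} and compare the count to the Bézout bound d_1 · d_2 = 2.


Common zeros: {(0, 0), (0, 5)}; count = 2; Bézout bound = 2.

deg(f) = 1, deg(g) = 2, so Bézout bound = 2.
Scan x ∈ F_7. For each x, list the y ∈ F_7 with f(x, y) ≡ 0 and those with g(x, y) ≡ 0 (mod 7); the common zeros in that column are the intersection.
  x = 0: f ≡ 0 at y ∈ {0, 1, 2, 3, 4, 5, 6}; g ≡ 0 at y ∈ {0, 5}; common: {0, 5}.
  x = 1: f ≡ 0 at y ∈ ∅; g ≡ 0 at y ∈ ∅; common: ∅.
  x = 2: f ≡ 0 at y ∈ ∅; g ≡ 0 at y ∈ ∅; common: ∅.
  x = 3: f ≡ 0 at y ∈ ∅; g ≡ 0 at y ∈ {0, 5}; common: ∅.
  x = 4: f ≡ 0 at y ∈ ∅; g ≡ 0 at y ∈ {1, 4}; common: ∅.
  x = 5: f ≡ 0 at y ∈ ∅; g ≡ 0 at y ∈ ∅; common: ∅.
  x = 6: f ≡ 0 at y ∈ ∅; g ≡ 0 at y ∈ {1, 4}; common: ∅.
Collecting: common zeros = {(0, 0), (0, 5)}, so the count is 2.
Comparison with the Bézout bound: 2 ≤ 2 = deg(f)·deg(g), as expected for curves with no common component (the bound is attained).


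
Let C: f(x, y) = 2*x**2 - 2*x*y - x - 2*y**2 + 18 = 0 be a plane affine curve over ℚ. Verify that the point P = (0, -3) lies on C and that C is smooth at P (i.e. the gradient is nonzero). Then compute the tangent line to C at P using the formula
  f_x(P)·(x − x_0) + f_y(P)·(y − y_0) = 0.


Tangent line at P: 5*x + 12*y + 36 = 0.

Step 1: f(0, -3) = 0, so P lies on C.
Step 2: partial derivatives
  f_x(x, y) = 4*x - 2*y - 1, f_y(x, y) = -2*x - 4*y.
  f_x(P) = 5, f_y(P) = 12 (gradient nonzero, so P is smooth).
Step 3: tangent line at P: 5·(x − 0) + 12·(y − -3) = 0.
Expanding: 5*x + 12*y + 36 = 0.


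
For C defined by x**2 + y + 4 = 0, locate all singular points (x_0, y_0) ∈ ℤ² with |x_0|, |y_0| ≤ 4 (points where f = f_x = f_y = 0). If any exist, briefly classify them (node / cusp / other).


No singular points in the scanned grid; C is smooth there.

Compute partial derivatives:
  f_x = 2*x.
  f_y = 1.
f_y = 1 is a nonzero constant, so f_y never vanishes: no point (x, y) can satisfy f = f_x = f_y = 0. In particular no (x, y) ∈ {−4, ..., 4}² is singular; the curve is smooth.


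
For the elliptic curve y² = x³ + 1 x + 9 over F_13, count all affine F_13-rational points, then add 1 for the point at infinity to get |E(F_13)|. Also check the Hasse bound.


Affine points = {(0, 3), (0, 10), (3, 0), (4, 5), (4, 8), (5, 3), (5, 10), (6, 6), (6, 7), (8, 3), (8, 10), (11, 5), (11, 8)}; affine count = 13; |E(F_13)| = 14.

Discriminant check: Δ ∝ 4a³ + 27b² = 4·1³ + 27·9² = 4·1 + 27·81 ≡ 7 (mod 13). Nonzero ⇒ E is nonsingular.
For each x ∈ F_13, compute rhs = x³ + 1·x + 9 mod 13, then count y ∈ F_13 with y² ≡ rhs.
  x = 0: rhs = 9, matching y values: 3, 10 (2 points).
  x = 1: rhs = 11, matching y values: none (0 points).
  x = 2: rhs = 6, matching y values: none (0 points).
  x = 3: rhs = 0, matching y values: 0 (1 points).
  x = 4: rhs = 12, matching y values: 5, 8 (2 points).
  x = 5: rhs = 9, matching y values: 3, 10 (2 points).
  x = 6: rhs = 10, matching y values: 6, 7 (2 points).
  x = 7: rhs = 8, matching y values: none (0 points).
  x = 8: rhs = 9, matching y values: 3, 10 (2 points).
  x = 9: rhs = 6, matching y values: none (0 points).
  x = 10: rhs = 5, matching y values: none (0 points).
  x = 11: rhs = 12, matching y values: 5, 8 (2 points).
  x = 12: rhs = 7, matching y values: none (0 points).
Total affine count: 13.
Full point count |E(F_13)| = 13 + 1 = 14.
Hasse bound: |14 − (13+1)| = |0| = 0 ≤ 2√13 ≈ 7.2111 ✓.


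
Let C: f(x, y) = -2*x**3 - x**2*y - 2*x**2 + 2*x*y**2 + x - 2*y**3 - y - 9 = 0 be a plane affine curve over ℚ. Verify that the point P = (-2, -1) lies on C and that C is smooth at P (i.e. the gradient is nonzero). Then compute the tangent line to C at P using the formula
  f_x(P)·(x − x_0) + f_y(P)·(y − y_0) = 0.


Tangent line at P: -17*x - 3*y - 37 = 0.

Step 1: f(-2, -1) = 0, so P lies on C.
Step 2: partial derivatives
  f_x(x, y) = -6*x**2 - 2*x*y - 4*x + 2*y**2 + 1, f_y(x, y) = -x**2 + 4*x*y - 6*y**2 - 1.
  f_x(P) = -17, f_y(P) = -3 (gradient nonzero, so P is smooth).
Step 3: tangent line at P: -17·(x − -2) + -3·(y − -1) = 0.
Expanding: -17*x - 3*y - 37 = 0.


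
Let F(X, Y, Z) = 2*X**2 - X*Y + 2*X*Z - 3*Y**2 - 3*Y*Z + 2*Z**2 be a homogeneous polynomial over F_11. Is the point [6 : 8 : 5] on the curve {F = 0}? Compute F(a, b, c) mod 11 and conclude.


F(6,8,5) ≡ 9 (mod 11); P is NOT on the curve.

Evaluate F(6, 8, 5) term-by-term (mod 11).
  2*X**2 ↦ 2·36·1·1 = 72
  -X*Y ↦ -1·6·8·1 = -48
  2*X*Z ↦ 2·6·1·5 = 60
  -3*Y**2 ↦ -3·1·64·1 = -192
  -3*Y*Z ↦ -3·1·8·5 = -120
  2*Z**2 ↦ 2·1·1·25 = 50
Sum: F(6, 8, 5) = (72) + (-48) + (60) + (-192) + (-120) + (50) = -178.
Reducing mod 11: -178 ≡ 9 (mod 11).
Since F(a, b, c) ≡ 9 ≠ 0 (mod 11), P does NOT lie on the curve.


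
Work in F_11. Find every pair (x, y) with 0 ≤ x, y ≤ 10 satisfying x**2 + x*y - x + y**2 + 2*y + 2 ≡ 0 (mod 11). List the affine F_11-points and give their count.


Affine F_11-points: {(1, 9), (1, 10), (2, 9), (3, 2), (3, 4), (5, 0), (5, 4), (7, 0), (7, 2), (8, 6), (9, 5), (9, 6)}; count = 12.

For each of the 121 pairs (x, y) ∈ F_11², evaluate f(x, y) mod 11. Record the zeros.
  x = 0: [0↦2, 1↦5, 2↦10, 3↦6, 4↦4, 5↦4, 6↦6, 7↦10, 8↦5, 9↦2, 10↦1]  zeros at y ∈ ∅
  x = 1: [0↦2, 1↦6, 2↦1, 3↦9, 4↦8, 5↦9, 6↦1, 7↦6, 8↦2, 9↦0, 10↦0]  zeros at y ∈ {9, 10}
  x = 2: [0↦4, 1↦9, 2↦5, 3↦3, 4↦3, 5↦5, 6↦9, 7↦4, 8↦1, 9↦0, 10↦1]  zeros at y ∈ {9}
  x = 3: [0↦8, 1↦3, 2↦0, 3↦10, 4↦0, 5↦3, 6↦8, 7↦4, 8↦2, 9↦2, 10↦4]  zeros at y ∈ {2, 4}
  x = 4: [0↦3, 1↦10, 2↦8, 3↦8, 4↦10, 5↦3, 6↦9, 7↦6, 8↦5, 9↦6, 10↦9]  zeros at y ∈ ∅
  x = 5: [0↦0, 1↦8, 2↦7, 3↦8, 4↦0, 5↦5, 6↦1, 7↦10, 8↦10, 9↦1, 10↦5]  zeros at y ∈ {0, 4}
  x = 6: [0↦10, 1↦8, 2↦8, 3↦10, 4↦3, 5↦9, 6↦6, 7↦5, 8↦6, 9↦9, 10↦3]  zeros at y ∈ ∅
  x = 7: [0↦0, 1↦10, 2↦0, 3↦3, 4↦8, 5↦4, 6↦2, 7↦2, 8↦4, 9↦8, 10↦3]  zeros at y ∈ {0, 2}
  x = 8: [0↦3, 1↦3, 2↦5, 3↦9, 4↦4, 5↦1, 6↦0, 7↦1, 8↦4, 9↦9, 10↦5]  zeros at y ∈ {6}
  x = 9: [0↦8, 1↦9, 2↦1, 3↦6, 4↦2, 5↦0, 6↦0, 7↦2, 8↦6, 9↦1, 10↦9]  zeros at y ∈ {5, 6}
  x = 10: [0↦4, 1↦6, 2↦10, 3↦5, 4↦2, 5↦1, 6↦2, 7↦5, 8↦10, 9↦6, 10↦4]  zeros at y ∈ ∅
Collecting zeros: affine points = {(1, 9), (1, 10), (2, 9), (3, 2), (3, 4), (5, 0), (5, 4), (7, 0), (7, 2), (8, 6), (9, 5), (9, 6)}.
Total count |C(F_11)_aff| = 12.


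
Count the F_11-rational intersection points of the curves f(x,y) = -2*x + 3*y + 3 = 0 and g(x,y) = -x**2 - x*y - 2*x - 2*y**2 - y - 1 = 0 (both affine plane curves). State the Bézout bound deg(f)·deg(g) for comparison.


Common zeros: {(3, 1), (6, 3)}; count = 2; Bézout bound = 2.

deg(f) = 1, deg(g) = 2, so Bézout bound = 2.
Scan x ∈ F_11. For each x, list the y ∈ F_11 with f(x, y) ≡ 0 and those with g(x, y) ≡ 0 (mod 11); the common zeros in that column are the intersection.
  x = 0: f ≡ 0 at y ∈ {10}; g ≡ 0 at y ∈ {2, 3}; common: ∅.
  x = 1: f ≡ 0 at y ∈ {7}; g ≡ 0 at y ∈ {4, 6}; common: ∅.
  x = 2: f ≡ 0 at y ∈ {4}; g ≡ 0 at y ∈ {6, 9}; common: ∅.
  x = 3: f ≡ 0 at y ∈ {1}; g ≡ 0 at y ∈ {1, 8}; common: {1}.
  x = 4: f ≡ 0 at y ∈ {9}; g ≡ 0 at y ∈ {4, 10}; common: ∅.
  x = 5: f ≡ 0 at y ∈ {6}; g ≡ 0 at y ∈ {1, 7}; common: ∅.
  x = 6: f ≡ 0 at y ∈ {3}; g ≡ 0 at y ∈ {3, 10}; common: {3}.
  x = 7: f ≡ 0 at y ∈ {0}; g ≡ 0 at y ∈ {2, 5}; common: ∅.
  x = 8: f ≡ 0 at y ∈ {8}; g ≡ 0 at y ∈ {5, 7}; common: ∅.
  x = 9: f ≡ 0 at y ∈ {5}; g ≡ 0 at y ∈ {8, 9}; common: ∅.
  x = 10: f ≡ 0 at y ∈ {2}; g ≡ 0 at y ∈ {0}; common: ∅.
Collecting: common zeros = {(3, 1), (6, 3)}, so the count is 2.
Comparison with the Bézout bound: 2 ≤ 2 = deg(f)·deg(g), as expected for curves with no common component (the bound is attained).


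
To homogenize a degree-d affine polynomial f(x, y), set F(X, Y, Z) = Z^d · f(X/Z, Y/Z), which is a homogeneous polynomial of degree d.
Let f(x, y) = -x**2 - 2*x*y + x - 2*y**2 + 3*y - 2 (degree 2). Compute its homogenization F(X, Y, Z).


F(X, Y, Z) = -X**2 - 2*X*Y + X*Z - 2*Y**2 + 3*Y*Z - 2*Z**2

deg(f) = 2.
Substitute x = X/Z, y = Y/Z into f, then multiply by Z^2.
  monomial -1·x^2·y^0 ↦ -1·X^2·Y^0·Z^0.
  monomial -2·x^1·y^1 ↦ -2·X^1·Y^1·Z^0.
  monomial 1·x^1·y^0 ↦ 1·X^1·Y^0·Z^1.
  monomial -2·x^0·y^2 ↦ -2·X^0·Y^2·Z^0.
  monomial 3·x^0·y^1 ↦ 3·X^0·Y^1·Z^1.
  monomial -2·x^0·y^0 ↦ -2·X^0·Y^0·Z^2.
Collecting: F(X, Y, Z) = -X**2 - 2*X*Y + X*Z - 2*Y**2 + 3*Y*Z - 2*Z**2.


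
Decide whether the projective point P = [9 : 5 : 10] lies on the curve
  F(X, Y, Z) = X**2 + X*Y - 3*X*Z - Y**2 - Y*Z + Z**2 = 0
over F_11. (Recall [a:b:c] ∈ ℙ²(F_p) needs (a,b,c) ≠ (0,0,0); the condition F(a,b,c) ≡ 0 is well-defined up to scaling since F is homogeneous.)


F(9,5,10) ≡ 2 (mod 11); P is NOT on the curve.

Evaluate F(9, 5, 10) term-by-term (mod 11).
  X**2 ↦ 1·81·1·1 = 81
  X*Y ↦ 1·9·5·1 = 45
  -3*X*Z ↦ -3·9·1·10 = -270
  -Y**2 ↦ -1·1·25·1 = -25
  -Y*Z ↦ -1·1·5·10 = -50
  Z**2 ↦ 1·1·1·100 = 100
Sum: F(9, 5, 10) = (81) + (45) + (-270) + (-25) + (-50) + (100) = -119.
Reducing mod 11: -119 ≡ 2 (mod 11).
Since F(a, b, c) ≡ 2 ≠ 0 (mod 11), P does NOT lie on the curve.


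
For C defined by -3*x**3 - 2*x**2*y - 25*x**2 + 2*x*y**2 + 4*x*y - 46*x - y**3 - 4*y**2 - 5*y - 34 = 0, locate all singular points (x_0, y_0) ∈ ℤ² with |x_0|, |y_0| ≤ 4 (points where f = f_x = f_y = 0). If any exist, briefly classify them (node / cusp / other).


Singular points: {(-2, -3)}; classification: node.

Compute partial derivatives:
  f_x = -9*x**2 - 4*x*y - 50*x + 2*y**2 + 4*y - 46.
  f_y = -2*x**2 + 4*x*y + 4*x - 3*y**2 - 8*y - 5.
Scan x_0 ∈ {−4, ..., 4}. For each x_0, f_y(x_0, y) is a polynomial in y; find its integer roots y ∈ {−4, ..., 4}, then test f_x and f at those candidates.
  x = -4: f_y(-4, y) = -3*y**2 - 24*y - 53; no integer root y with |y| ≤ 4.
  x = -3: f_y(-3, y) = -3*y**2 - 20*y - 35; no integer root y with |y| ≤ 4.
  x = -2: f_y(-2, y) = -3*y**2 - 16*y - 21; vanishes at y ∈ {-3}. (-2, -3): f_x = 0, f = 0 — SINGULAR.
  x = -1: f_y(-1, y) = -3*y**2 - 12*y - 11; no integer root y with |y| ≤ 4.
  x = 0: f_y(0, y) = -3*y**2 - 8*y - 5; vanishes at y ∈ {-1}. (0, -1): f_x = -48 ≠ 0.
  x = 1: f_y(1, y) = -3*y**2 - 4*y - 3; no integer root y with |y| ≤ 4.
  x = 2: f_y(2, y) = -3*y**2 - 5; no integer root y with |y| ≤ 4.
  x = 3: f_y(3, y) = -3*y**2 + 4*y - 11; no integer root y with |y| ≤ 4.
  x = 4: f_y(4, y) = -3*y**2 + 8*y - 21; no integer root y with |y| ≤ 4.
Only singular point on the grid: (-2, -3).
Classify: substitute x = -2 + u, y = -3 + v and expand: f = -3*u**3 - 2*u**2*v - u**2 + 2*u*v**2 - v**3 + v**2.
No constant or linear terms (consistent with a singular point). Quadratic part: -u**2 + v**2. Cubic part: -3*u**3 - 2*u**2*v + 2*u*v**2 - v**3.
The quadratic part v**2 - u**2 = (v − u)(v + u) splits into two distinct linear factors, so there are two distinct tangent lines y − -3 = ±(x − -2) — this is a node (ordinary double point).
Classification: node.


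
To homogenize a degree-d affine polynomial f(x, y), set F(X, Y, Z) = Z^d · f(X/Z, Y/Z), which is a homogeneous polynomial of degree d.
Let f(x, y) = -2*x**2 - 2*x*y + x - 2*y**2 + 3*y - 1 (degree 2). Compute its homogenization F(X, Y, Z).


F(X, Y, Z) = -2*X**2 - 2*X*Y + X*Z - 2*Y**2 + 3*Y*Z - Z**2

deg(f) = 2.
Substitute x = X/Z, y = Y/Z into f, then multiply by Z^2.
  monomial -2·x^2·y^0 ↦ -2·X^2·Y^0·Z^0.
  monomial -2·x^1·y^1 ↦ -2·X^1·Y^1·Z^0.
  monomial 1·x^1·y^0 ↦ 1·X^1·Y^0·Z^1.
  monomial -2·x^0·y^2 ↦ -2·X^0·Y^2·Z^0.
  monomial 3·x^0·y^1 ↦ 3·X^0·Y^1·Z^1.
  monomial -1·x^0·y^0 ↦ -1·X^0·Y^0·Z^2.
Collecting: F(X, Y, Z) = -2*X**2 - 2*X*Y + X*Z - 2*Y**2 + 3*Y*Z - Z**2.


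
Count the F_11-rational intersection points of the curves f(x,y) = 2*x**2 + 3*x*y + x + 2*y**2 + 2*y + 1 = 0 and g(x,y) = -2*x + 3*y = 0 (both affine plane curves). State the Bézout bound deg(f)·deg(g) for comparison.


Common zeros: {(9, 6)}; count = 1; Bézout bound = 2.

deg(f) = 2, deg(g) = 1, so Bézout bound = 2.
Scan x ∈ F_11. For each x, list the y ∈ F_11 with f(x, y) ≡ 0 and those with g(x, y) ≡ 0 (mod 11); the common zeros in that column are the intersection.
  x = 0: f ≡ 0 at y ∈ ∅; g ≡ 0 at y ∈ {0}; common: ∅.
  x = 1: f ≡ 0 at y ∈ {1, 2}; g ≡ 0 at y ∈ {8}; common: ∅.
  x = 2: f ≡ 0 at y ∈ {0, 7}; g ≡ 0 at y ∈ {5}; common: ∅.
  x = 3: f ≡ 0 at y ∈ {0}; g ≡ 0 at y ∈ {2}; common: ∅.
  x = 4: f ≡ 0 at y ∈ ∅; g ≡ 0 at y ∈ {10}; common: ∅.
  x = 5: f ≡ 0 at y ∈ ∅; g ≡ 0 at y ∈ {7}; common: ∅.
  x = 6: f ≡ 0 at y ∈ ∅; g ≡ 0 at y ∈ {4}; common: ∅.
  x = 7: f ≡ 0 at y ∈ {8}; g ≡ 0 at y ∈ {1}; common: ∅.
  x = 8: f ≡ 0 at y ∈ {1, 8}; g ≡ 0 at y ∈ {9}; common: ∅.
  x = 9: f ≡ 0 at y ∈ {6, 7}; g ≡ 0 at y ∈ {6}; common: {6}.
  x = 10: f ≡ 0 at y ∈ ∅; g ≡ 0 at y ∈ {3}; common: ∅.
Collecting: common zeros = {(9, 6)}, so the count is 1.
Comparison with the Bézout bound: 1 ≤ 2 = deg(f)·deg(g), as expected for curves with no common component (the affine F_11-count falls short of the bound because intersections may lie at infinity, over extension fields, or carry multiplicity).


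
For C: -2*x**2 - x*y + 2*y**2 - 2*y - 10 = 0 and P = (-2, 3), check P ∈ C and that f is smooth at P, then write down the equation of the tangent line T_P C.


Tangent line at P: 5*x + 12*y - 26 = 0.

Step 1: f(-2, 3) = 0, so P lies on C.
Step 2: partial derivatives
  f_x(x, y) = -4*x - y, f_y(x, y) = -x + 4*y - 2.
  f_x(P) = 5, f_y(P) = 12 (gradient nonzero, so P is smooth).
Step 3: tangent line at P: 5·(x − -2) + 12·(y − 3) = 0.
Expanding: 5*x + 12*y - 26 = 0.


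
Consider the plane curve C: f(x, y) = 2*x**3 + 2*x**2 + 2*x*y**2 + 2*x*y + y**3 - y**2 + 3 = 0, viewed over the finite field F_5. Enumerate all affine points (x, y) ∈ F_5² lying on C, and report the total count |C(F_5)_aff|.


Affine F_5-points: {(1, 4), (2, 1), (2, 2), (2, 4), (3, 0), (3, 2), (3, 3), (4, 2)}; count = 8.

For each of the 25 pairs (x, y) ∈ F_5², evaluate f(x, y) mod 5. Record the zeros.
  x = 0: [0↦3, 1↦3, 2↦2, 3↦1, 4↦1]  zeros at y ∈ ∅
  x = 1: [0↦2, 1↦1, 2↦3, 3↦4, 4↦0]  zeros at y ∈ {4}
  x = 2: [0↦2, 1↦0, 2↦0, 3↦3, 4↦0]  zeros at y ∈ {1, 2, 4}
  x = 3: [0↦0, 1↦2, 2↦0, 3↦0, 4↦3]  zeros at y ∈ {0, 2, 3}
  x = 4: [0↦3, 1↦4, 2↦0, 3↦2, 4↦1]  zeros at y ∈ {2}
Collecting zeros: affine points = {(1, 4), (2, 1), (2, 2), (2, 4), (3, 0), (3, 2), (3, 3), (4, 2)}.
Total count |C(F_5)_aff| = 8.


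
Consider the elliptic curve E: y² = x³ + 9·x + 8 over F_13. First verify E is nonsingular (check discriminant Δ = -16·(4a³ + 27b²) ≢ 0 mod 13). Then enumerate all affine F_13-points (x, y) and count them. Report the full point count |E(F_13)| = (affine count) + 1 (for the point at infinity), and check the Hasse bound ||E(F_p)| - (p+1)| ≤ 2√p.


Affine points = {(3, 6), (3, 7), (4, 2), (4, 11), (5, 3), (5, 10), (9, 5), (9, 8)}; affine count = 8; |E(F_13)| = 9.

Discriminant check: Δ ∝ 4a³ + 27b² = 4·9³ + 27·8² = 4·729 + 27·64 ≡ 3 (mod 13). Nonzero ⇒ E is nonsingular.
For each x ∈ F_13, compute rhs = x³ + 9·x + 8 mod 13, then count y ∈ F_13 with y² ≡ rhs.
  x = 0: rhs = 8, matching y values: none (0 points).
  x = 1: rhs = 5, matching y values: none (0 points).
  x = 2: rhs = 8, matching y values: none (0 points).
  x = 3: rhs = 10, matching y values: 6, 7 (2 points).
  x = 4: rhs = 4, matching y values: 2, 11 (2 points).
  x = 5: rhs = 9, matching y values: 3, 10 (2 points).
  x = 6: rhs = 5, matching y values: none (0 points).
  x = 7: rhs = 11, matching y values: none (0 points).
  x = 8: rhs = 7, matching y values: none (0 points).
  x = 9: rhs = 12, matching y values: 5, 8 (2 points).
  x = 10: rhs = 6, matching y values: none (0 points).
  x = 11: rhs = 8, matching y values: none (0 points).
  x = 12: rhs = 11, matching y values: none (0 points).
Total affine count: 8.
Full point count |E(F_13)| = 8 + 1 = 9.
Hasse bound: |9 − (13+1)| = |-5| = 5 ≤ 2√13 ≈ 7.2111 ✓.


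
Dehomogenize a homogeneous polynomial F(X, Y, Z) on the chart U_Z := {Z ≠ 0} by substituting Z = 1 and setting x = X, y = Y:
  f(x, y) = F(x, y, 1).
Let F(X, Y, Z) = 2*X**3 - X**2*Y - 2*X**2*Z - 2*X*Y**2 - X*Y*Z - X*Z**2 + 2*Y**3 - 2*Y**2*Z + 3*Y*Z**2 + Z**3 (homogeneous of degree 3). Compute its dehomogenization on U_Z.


f(x, y) = 2*x**3 - x**2*y - 2*x**2 - 2*x*y**2 - x*y - x + 2*y**3 - 2*y**2 + 3*y + 1

On U_Z we set Z = 1. Each monomial c·X^i·Y^j·Z^k in F becomes c·x^i·y^j·1^k = c·x^i·y^j.
Substituting Z = 1: F(X, Y, 1) = 2*x**3 - x**2*y - 2*x**2 - 2*x*y**2 - x*y - x + 2*y**3 - 2*y**2 + 3*y + 1.
Note: deg(f) ≤ deg(F) = 3; strict inequality happens when F is divisible by Z (lost terms).


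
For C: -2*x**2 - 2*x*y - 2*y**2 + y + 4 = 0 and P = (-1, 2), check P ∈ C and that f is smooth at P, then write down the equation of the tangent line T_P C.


Tangent line at P: 10 - 5*y = 0.

Step 1: f(-1, 2) = 0, so P lies on C.
Step 2: partial derivatives
  f_x(x, y) = -4*x - 2*y, f_y(x, y) = -2*x - 4*y + 1.
  f_x(P) = 0, f_y(P) = -5 (gradient nonzero, so P is smooth).
Step 3: tangent line at P: 0·(x − -1) + -5·(y − 2) = 0.
Expanding: 10 - 5*y = 0.


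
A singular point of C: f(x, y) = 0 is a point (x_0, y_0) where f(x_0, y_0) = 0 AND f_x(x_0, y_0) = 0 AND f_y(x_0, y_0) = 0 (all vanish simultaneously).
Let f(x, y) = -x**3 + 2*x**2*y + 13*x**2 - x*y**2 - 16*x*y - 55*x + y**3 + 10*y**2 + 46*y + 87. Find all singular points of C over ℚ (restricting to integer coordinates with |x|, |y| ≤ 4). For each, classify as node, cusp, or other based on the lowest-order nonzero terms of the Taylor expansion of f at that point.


Singular points: {(3, -2)}; classification: cusp.

Compute partial derivatives:
  f_x = -3*x**2 + 4*x*y + 26*x - y**2 - 16*y - 55.
  f_y = 2*x**2 - 2*x*y - 16*x + 3*y**2 + 20*y + 46.
Scan x_0 ∈ {−4, ..., 4}. For each x_0, f_y(x_0, y) is a polynomial in y; find its integer roots y ∈ {−4, ..., 4}, then test f_x and f at those candidates.
  x = -4: f_y(-4, y) = 3*y**2 + 28*y + 142; no integer root y with |y| ≤ 4.
  x = -3: f_y(-3, y) = 3*y**2 + 26*y + 112; no integer root y with |y| ≤ 4.
  x = -2: f_y(-2, y) = 3*y**2 + 24*y + 86; no integer root y with |y| ≤ 4.
  x = -1: f_y(-1, y) = 3*y**2 + 22*y + 64; no integer root y with |y| ≤ 4.
  x = 0: f_y(0, y) = 3*y**2 + 20*y + 46; no integer root y with |y| ≤ 4.
  x = 1: f_y(1, y) = 3*y**2 + 18*y + 32; no integer root y with |y| ≤ 4.
  x = 2: f_y(2, y) = 3*y**2 + 16*y + 22; no integer root y with |y| ≤ 4.
  x = 3: f_y(3, y) = 3*y**2 + 14*y + 16; vanishes at y ∈ {-2}. (3, -2): f_x = 0, f = 0 — SINGULAR.
  x = 4: f_y(4, y) = 3*y**2 + 12*y + 14; no integer root y with |y| ≤ 4.
Only singular point on the grid: (3, -2).
Classify: substitute x = 3 + u, y = -2 + v and expand: f = -u**3 + 2*u**2*v - u*v**2 + v**3 + v**2.
No constant or linear terms (consistent with a singular point). Quadratic part: v**2. Cubic part: -u**3 + 2*u**2*v - u*v**2 + v**3.
The quadratic part v**2 is a perfect square, so there is a single (double) tangent line v = 0, i.e. y = -2. Restricting the cubic part to that line (v = 0) leaves -u**3 ≠ 0, so f is not divisible by v and the branch is v² ≈ u**3 to lowest order — this is a cusp.
Classification: cusp.


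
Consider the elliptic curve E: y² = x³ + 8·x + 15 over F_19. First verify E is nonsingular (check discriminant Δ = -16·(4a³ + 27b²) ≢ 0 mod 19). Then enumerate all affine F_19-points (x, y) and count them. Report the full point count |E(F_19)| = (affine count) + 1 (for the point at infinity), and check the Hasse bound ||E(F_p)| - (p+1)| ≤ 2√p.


Affine points = {(1, 9), (1, 10), (2, 1), (2, 18), (3, 3), (3, 16), (4, 4), (4, 15), (5, 3), (5, 16), (11, 3), (11, 16), (13, 6), (13, 13), (18, 5), (18, 14)}; affine count = 16; |E(F_19)| = 17.

Discriminant check: Δ ∝ 4a³ + 27b² = 4·8³ + 27·15² = 4·512 + 27·225 ≡ 10 (mod 19). Nonzero ⇒ E is nonsingular.
For each x ∈ F_19, compute rhs = x³ + 8·x + 15 mod 19, then count y ∈ F_19 with y² ≡ rhs.
  x = 0: rhs = 15, matching y values: none (0 points).
  x = 1: rhs = 5, matching y values: 9, 10 (2 points).
  x = 2: rhs = 1, matching y values: 1, 18 (2 points).
  x = 3: rhs = 9, matching y values: 3, 16 (2 points).
  x = 4: rhs = 16, matching y values: 4, 15 (2 points).
  x = 5: rhs = 9, matching y values: 3, 16 (2 points).
  x = 6: rhs = 13, matching y values: none (0 points).
  x = 7: rhs = 15, matching y values: none (0 points).
  x = 8: rhs = 2, matching y values: none (0 points).
  x = 9: rhs = 18, matching y values: none (0 points).
  x = 10: rhs = 12, matching y values: none (0 points).
  x = 11: rhs = 9, matching y values: 3, 16 (2 points).
  x = 12: rhs = 15, matching y values: none (0 points).
  x = 13: rhs = 17, matching y values: 6, 13 (2 points).
  x = 14: rhs = 2, matching y values: none (0 points).
  x = 15: rhs = 14, matching y values: none (0 points).
  x = 16: rhs = 2, matching y values: none (0 points).
  x = 17: rhs = 10, matching y values: none (0 points).
  x = 18: rhs = 6, matching y values: 5, 14 (2 points).
Total affine count: 16.
Full point count |E(F_19)| = 16 + 1 = 17.
Hasse bound: |17 − (19+1)| = |-3| = 3 ≤ 2√19 ≈ 8.7178 ✓.


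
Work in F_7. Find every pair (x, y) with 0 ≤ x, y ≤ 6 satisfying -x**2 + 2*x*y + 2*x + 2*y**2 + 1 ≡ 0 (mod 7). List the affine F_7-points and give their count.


Affine F_7-points: {(1, 2), (1, 4), (2, 1), (2, 4), (4, 0), (4, 3), (5, 0), (5, 2)}; count = 8.

For each of the 49 pairs (x, y) ∈ F_7², evaluate f(x, y) mod 7. Record the zeros.
  x = 0: [0↦1, 1↦3, 2↦2, 3↦5, 4↦5, 5↦2, 6↦3]  zeros at y ∈ ∅
  x = 1: [0↦2, 1↦6, 2↦0, 3↦5, 4↦0, 5↦6, 6↦2]  zeros at y ∈ {2, 4}
  x = 2: [0↦1, 1↦0, 2↦3, 3↦3, 4↦0, 5↦1, 6↦6]  zeros at y ∈ {1, 4}
  x = 3: [0↦5, 1↦6, 2↦4, 3↦6, 4↦5, 5↦1, 6↦1]  zeros at y ∈ ∅
  x = 4: [0↦0, 1↦3, 2↦3, 3↦0, 4↦1, 5↦6, 6↦1]  zeros at y ∈ {0, 3}
  x = 5: [0↦0, 1↦5, 2↦0, 3↦6, 4↦2, 5↦2, 6↦6]  zeros at y ∈ {0, 2}
  x = 6: [0↦5, 1↦5, 2↦2, 3↦3, 4↦1, 5↦3, 6↦2]  zeros at y ∈ ∅
Collecting zeros: affine points = {(1, 2), (1, 4), (2, 1), (2, 4), (4, 0), (4, 3), (5, 0), (5, 2)}.
Total count |C(F_7)_aff| = 8.


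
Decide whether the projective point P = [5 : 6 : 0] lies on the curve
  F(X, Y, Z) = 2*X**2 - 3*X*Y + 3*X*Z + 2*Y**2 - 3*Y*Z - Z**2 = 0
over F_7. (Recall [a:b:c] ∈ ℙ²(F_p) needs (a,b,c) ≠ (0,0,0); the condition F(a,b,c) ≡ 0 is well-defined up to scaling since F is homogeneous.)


F(5,6,0) ≡ 4 (mod 7); P is NOT on the curve.

Evaluate F(5, 6, 0) term-by-term (mod 7).
  2*X**2 ↦ 2·25·1·1 = 50
  -3*X*Y ↦ -3·5·6·1 = -90
  3*X*Z ↦ 3·5·1·0 = 0
  2*Y**2 ↦ 2·1·36·1 = 72
  -3*Y*Z ↦ -3·1·6·0 = 0
  -Z**2 ↦ -1·1·1·0 = 0
Sum: F(5, 6, 0) = (50) + (-90) + (0) + (72) + (0) + (0) = 32.
Reducing mod 7: 32 ≡ 4 (mod 7).
Since F(a, b, c) ≡ 4 ≠ 0 (mod 7), P does NOT lie on the curve.


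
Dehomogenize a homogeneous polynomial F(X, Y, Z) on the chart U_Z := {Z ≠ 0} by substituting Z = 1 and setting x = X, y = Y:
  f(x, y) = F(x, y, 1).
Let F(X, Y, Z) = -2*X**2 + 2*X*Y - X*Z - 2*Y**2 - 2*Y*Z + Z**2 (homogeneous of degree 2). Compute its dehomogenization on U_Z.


f(x, y) = -2*x**2 + 2*x*y - x - 2*y**2 - 2*y + 1

On U_Z we set Z = 1. Each monomial c·X^i·Y^j·Z^k in F becomes c·x^i·y^j·1^k = c·x^i·y^j.
Substituting Z = 1: F(X, Y, 1) = -2*x**2 + 2*x*y - x - 2*y**2 - 2*y + 1.
Note: deg(f) ≤ deg(F) = 2; strict inequality happens when F is divisible by Z (lost terms).


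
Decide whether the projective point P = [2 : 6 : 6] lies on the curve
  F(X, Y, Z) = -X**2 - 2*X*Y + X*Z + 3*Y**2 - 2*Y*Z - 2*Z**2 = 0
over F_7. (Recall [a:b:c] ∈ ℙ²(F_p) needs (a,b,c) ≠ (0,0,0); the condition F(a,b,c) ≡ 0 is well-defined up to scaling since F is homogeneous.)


F(2,6,6) ≡ 4 (mod 7); P is NOT on the curve.

Evaluate F(2, 6, 6) term-by-term (mod 7).
  -X**2 ↦ -1·4·1·1 = -4
  -2*X*Y ↦ -2·2·6·1 = -24
  X*Z ↦ 1·2·1·6 = 12
  3*Y**2 ↦ 3·1·36·1 = 108
  -2*Y*Z ↦ -2·1·6·6 = -72
  -2*Z**2 ↦ -2·1·1·36 = -72
Sum: F(2, 6, 6) = (-4) + (-24) + (12) + (108) + (-72) + (-72) = -52.
Reducing mod 7: -52 ≡ 4 (mod 7).
Since F(a, b, c) ≡ 4 ≠ 0 (mod 7), P does NOT lie on the curve.
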